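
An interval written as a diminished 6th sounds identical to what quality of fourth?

doubly augmented

A diminished sixth spans 7 semitones.
A fourth spanning 7 semitones is doubly augmented (the perfect fourth is 5).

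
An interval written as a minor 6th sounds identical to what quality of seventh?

doubly diminished

A minor sixth spans 8 semitones.
A seventh spanning 8 semitones is doubly diminished (the major seventh is 11).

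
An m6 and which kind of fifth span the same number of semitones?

A minor sixth spans 8 semitones.
A fifth spanning 8 semitones is augmented (the perfect fifth is 7).

augmented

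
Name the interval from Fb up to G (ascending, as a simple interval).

Counting letters F–G gives a second.
Fb→G = 3 semitones, 1 wider than the major second (2), so augmented.

augmented second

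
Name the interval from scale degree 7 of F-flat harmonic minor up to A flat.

Scale degree 7 of Fb harmonic minor is Eb.
Eb up to Ab: letters E→A make it a fourth; 5 semitones makes it perfect.

perfect fourth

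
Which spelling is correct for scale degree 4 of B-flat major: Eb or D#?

Each scale degree takes a distinct letter name. Degree 4 of a scale on B must use the letter E.
Eb and D# are enharmonically the same pitch, but only Eb uses the letter E, so it is the correct spelling here.

Eb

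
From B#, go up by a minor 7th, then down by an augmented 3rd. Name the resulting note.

A minor seventh up from B# is A# (letter A, 10 semitones up).
An augmented third down from A# is F (letter F, 5 semitones down).

F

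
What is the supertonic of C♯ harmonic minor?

Degree 2 takes the letter 1 step above C, which is D.
In harmonic minor, degree 2 sits 2 semitones above the tonic. C# + 2 semitones is pitch class 3, spelled on D as D#.

D#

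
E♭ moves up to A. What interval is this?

augmented fourth

The letter names run E→A, a span of 3 letter steps, so the interval is some kind of fourth.
Eb to A is 6 semitones. A perfect fourth is 5, so 6 makes it augmented.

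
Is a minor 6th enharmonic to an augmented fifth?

A minor sixth spans 8 semitones; an augmented fifth spans 8.
They are enharmonically equivalent.

Yes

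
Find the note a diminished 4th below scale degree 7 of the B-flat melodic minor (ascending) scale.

E#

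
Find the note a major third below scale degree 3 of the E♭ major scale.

Scale degree 3 of Eb major is G.
A major third (4 semitones) below G lands on the letter E, giving Eb.

Eb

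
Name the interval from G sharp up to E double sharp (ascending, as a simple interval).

The letter names run G→E, a span of 5 letter steps, so the interval is some kind of sixth.
G# to E## is 10 semitones. A major sixth is 9, so 10 makes it augmented.

augmented sixth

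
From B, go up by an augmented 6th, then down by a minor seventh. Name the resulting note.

An augmented sixth up from B is G## (letter G, 10 semitones up).
A minor seventh down from G## is A## (letter A, 10 semitones down).

A##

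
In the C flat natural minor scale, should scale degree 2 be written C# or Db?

Each scale degree takes a distinct letter name. Degree 2 of a scale on C must use the letter D.
Db and C# are enharmonically the same pitch, but only Db uses the letter D, so it is the correct spelling here.

Db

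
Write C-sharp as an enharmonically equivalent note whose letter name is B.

C# is pitch class 1. The letter B alone is pitch class 11.
To reach pitch class 1 from B requires an offset of +2 semitones, i.e. double sharp: B##.

B##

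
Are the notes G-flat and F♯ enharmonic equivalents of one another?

Gb is pitch class 6; F# is pitch class 6.
All spellings map to pitch class 6, so they are enharmonically equivalent.

Yes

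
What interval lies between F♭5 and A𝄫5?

minor third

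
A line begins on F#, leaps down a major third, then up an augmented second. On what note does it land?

A major third down from F# is D (letter D, 4 semitones down).
An augmented second up from D is E# (letter E, 3 semitones up).

E#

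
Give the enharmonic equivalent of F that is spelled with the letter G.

Plain G sits 2 semitones above F, so on the letter G the same pitch needs a double flat: Gbb.

Gbb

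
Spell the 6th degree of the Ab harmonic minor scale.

Fb

Degree 6 takes the letter 5 steps above A, which is F.
In harmonic minor, degree 6 sits 8 semitones above the tonic. Ab + 8 semitones is pitch class 4, spelled on F as Fb.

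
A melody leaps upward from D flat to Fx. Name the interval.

doubly augmented third

The letter names run D→F, a span of 2 letter steps, so the interval is some kind of third.
Db to F## is 6 semitones. A major third is 4, so 6 makes it doubly augmented.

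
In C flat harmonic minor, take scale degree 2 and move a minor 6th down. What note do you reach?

F

Scale degree 2 of Cb harmonic minor is Db.
A minor sixth (8 semitones) below Db lands on the letter F, giving F.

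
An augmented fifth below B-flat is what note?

Ebb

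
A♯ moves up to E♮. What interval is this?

diminished fifth

Counting letters A–B–C–D–E gives a fifth.
A#→E = 6 semitones, 1 narrower than the perfect fifth (7), so diminished.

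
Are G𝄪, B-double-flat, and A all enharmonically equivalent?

Yes

G## = pitch class 9 and Bbb = pitch class 9 and A = pitch class 9 — the same pitch class, so they are enharmonic equivalents.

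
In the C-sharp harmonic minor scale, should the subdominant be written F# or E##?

Each scale degree takes a distinct letter name. Degree 4 of a scale on C must use the letter F.
F# and E## are enharmonically the same pitch, but only F# uses the letter F, so it is the correct spelling here.

F#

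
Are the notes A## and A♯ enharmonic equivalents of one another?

No

A## is pitch class 11; A# is pitch class 10.
The pitch classes differ (11 vs. 10), so they are not enharmonic equivalents.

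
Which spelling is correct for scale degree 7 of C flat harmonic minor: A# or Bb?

Bb

Each scale degree takes a distinct letter name. Degree 7 of a scale on C must use the letter B.
Bb and A# are enharmonically the same pitch, but only Bb uses the letter B, so it is the correct spelling here.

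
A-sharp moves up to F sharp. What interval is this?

minor sixth

The letter names run A→F, a span of 5 letter steps, so the interval is some kind of sixth.
A# to F# is 8 semitones. A major sixth is 9, so 8 makes it minor.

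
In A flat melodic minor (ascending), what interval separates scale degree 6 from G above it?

Scale degree 6 of Ab melodic minor (ascending) is F.
F up to G: letters F→G make it a second; 2 semitones makes it major.

major second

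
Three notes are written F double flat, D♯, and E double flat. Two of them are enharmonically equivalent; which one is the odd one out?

Ebb

In 12-tone equal temperament, enharmonic equivalents share a pitch class. Fbb is pitch class 3; D# is pitch class 3; Ebb is pitch class 2.
Fbb and D# share pitch class 3, while Ebb is pitch class 2.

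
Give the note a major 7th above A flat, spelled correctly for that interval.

G

A up a major seventh is G#, so the target letter is G.
From Ab, a major seventh is 11 semitones up: G.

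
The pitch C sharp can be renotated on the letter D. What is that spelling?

Plain D sits 1 semitone above C#, so on the letter D the same pitch needs a flat: Db.

Db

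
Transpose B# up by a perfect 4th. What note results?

A fourth above B lands on the letter E.
A perfect fourth spans 5 semitones, so B# moves to pitch class 5. On the letter E that is E#.

E#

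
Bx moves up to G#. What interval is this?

diminished sixth

Counting letters B–C–D–E–F–G gives a sixth.
B##→G# = 7 semitones, 2 narrower than the major sixth (9), so diminished.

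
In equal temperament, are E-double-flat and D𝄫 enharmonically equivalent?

No

Ebb is pitch class 2; Dbb is pitch class 0.
The pitch classes differ (2 vs. 0), so they are not enharmonic equivalents.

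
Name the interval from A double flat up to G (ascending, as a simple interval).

augmented seventh

The letter names run A→G, a span of 6 letter steps, so the interval is some kind of seventh.
Abb to G is 12 semitones. A major seventh is 11, so 12 makes it augmented.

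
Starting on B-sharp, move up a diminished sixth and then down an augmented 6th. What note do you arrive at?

Bbb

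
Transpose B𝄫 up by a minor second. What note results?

B up a major second is C#, so the target letter is C.
From Bbb, a minor second is 1 semitone up: Cbb.

Cbb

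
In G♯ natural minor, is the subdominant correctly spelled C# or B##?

Each scale degree takes a distinct letter name. Degree 4 of a scale on G must use the letter C.
C# and B## are enharmonically the same pitch, but only C# uses the letter C, so it is the correct spelling here.

C#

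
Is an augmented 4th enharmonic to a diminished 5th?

An augmented fourth spans 6 semitones; a diminished fifth spans 6.
They are enharmonically equivalent.

Yes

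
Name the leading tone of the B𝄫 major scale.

Ab

The Bbb major scale runs Bbb Cb Db Ebb Fb Gb Ab.
Degree 7 is Ab.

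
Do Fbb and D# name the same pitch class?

Fbb is pitch class 3; D# is pitch class 3.
All spellings map to pitch class 3, so they are enharmonically equivalent.

Yes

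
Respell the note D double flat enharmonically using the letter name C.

Dbb is pitch class 0. The letter C alone is pitch class 0.
Pitch class 0 on C needs no accidental: C.

C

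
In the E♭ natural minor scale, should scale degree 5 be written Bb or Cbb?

Bb

Each scale degree takes a distinct letter name. Degree 5 of a scale on E must use the letter B.
Bb and Cbb are enharmonically the same pitch, but only Bb uses the letter B, so it is the correct spelling here.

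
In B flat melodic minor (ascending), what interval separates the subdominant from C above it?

The subdominant of Bb melodic minor (ascending) is Eb.
Eb up to C: letters E→C make it a sixth; 9 semitones makes it major.

major sixth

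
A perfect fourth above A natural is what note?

D

A fourth above A lands on the letter D.
A perfect fourth spans 5 semitones, so A moves to pitch class 2. On the letter D that is D.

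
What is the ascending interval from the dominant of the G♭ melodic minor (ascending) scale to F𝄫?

diminished third

The dominant of Gb melodic minor (ascending) is Db.
Db up to Fbb: letters D→F make it a third; 2 semitones makes it diminished.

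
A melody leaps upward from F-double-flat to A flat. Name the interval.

The letter names run F→A, a span of 2 letter steps, so the interval is some kind of third.
Fbb to Ab is 5 semitones. A major third is 4, so 5 makes it augmented.

augmented third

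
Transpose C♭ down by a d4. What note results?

C down a perfect fourth is G, so the target letter is G.
From Cb, a diminished fourth is 4 semitones down: G.

G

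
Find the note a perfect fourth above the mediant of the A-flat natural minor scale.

Fb

The mediant of Ab natural minor is Cb.
A perfect fourth (5 semitones) above Cb lands on the letter F, giving Fb.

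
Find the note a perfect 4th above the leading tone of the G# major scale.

The leading tone of G# major is F##.
A perfect fourth (5 semitones) above F## lands on the letter B, giving B#.

B#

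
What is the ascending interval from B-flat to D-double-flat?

diminished third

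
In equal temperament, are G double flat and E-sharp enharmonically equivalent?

Yes

Gbb = pitch class 5 and E# = pitch class 5 — the same pitch class, so they are enharmonic equivalents.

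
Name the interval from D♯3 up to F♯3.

minor third

The letter names run D→F, a span of 2 letter steps, so the interval is some kind of third.
D# to F# is 3 semitones. A major third is 4, so 3 makes it minor.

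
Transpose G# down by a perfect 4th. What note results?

A fourth below G lands on the letter D.
A perfect fourth spans 5 semitones, so G# moves to pitch class 3. On the letter D that is D#.

D#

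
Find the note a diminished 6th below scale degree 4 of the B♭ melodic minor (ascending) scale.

Scale degree 4 of Bb melodic minor (ascending) is Eb.
A diminished sixth (7 semitones) below Eb lands on the letter G, giving G#.

G#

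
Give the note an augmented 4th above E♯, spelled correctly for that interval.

A fourth above E lands on the letter A.
An augmented fourth spans 6 semitones, so E# moves to pitch class 11. On the letter A that is A##.

A##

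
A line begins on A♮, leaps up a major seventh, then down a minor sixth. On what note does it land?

B#

A major seventh up from A is G# (letter G, 11 semitones up).
A minor sixth down from G# is B# (letter B, 8 semitones down).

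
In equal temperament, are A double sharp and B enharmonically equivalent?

Yes

A## = pitch class 11 and B = pitch class 11 — the same pitch class, so they are enharmonic equivalents.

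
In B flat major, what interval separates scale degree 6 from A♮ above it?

major second

Scale degree 6 of Bb major is G.
G up to A: letters G→A make it a second; 2 semitones makes it major.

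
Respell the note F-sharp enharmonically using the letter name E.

F# is pitch class 6. The letter E alone is pitch class 4.
To reach pitch class 6 from E requires an offset of +2 semitones, i.e. double sharp: E##.

E##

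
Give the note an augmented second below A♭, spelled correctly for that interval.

Gbb

A down a major second is G, so the target letter is G.
From Ab, an augmented second is 3 semitones down: Gbb.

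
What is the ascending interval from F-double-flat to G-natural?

The letter names run F→G, a span of 1 letter step, so the interval is some kind of second.
Fbb to G is 4 semitones. A major second is 2, so 4 makes it doubly augmented.

doubly augmented second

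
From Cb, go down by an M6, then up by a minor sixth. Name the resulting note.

Cbb

A major sixth down from Cb is Ebb (letter E, 9 semitones down).
A minor sixth up from Ebb is Cbb (letter C, 8 semitones up).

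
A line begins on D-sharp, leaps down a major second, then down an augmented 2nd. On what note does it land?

Bb

A major second down from D# is C# (letter C, 2 semitones down).
An augmented second down from C# is Bb (letter B, 3 semitones down).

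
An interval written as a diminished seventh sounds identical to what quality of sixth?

A diminished seventh spans 9 semitones.
A sixth spanning 9 semitones is major (the major sixth is 9).

major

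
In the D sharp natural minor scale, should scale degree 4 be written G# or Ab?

Each scale degree takes a distinct letter name. Degree 4 of a scale on D must use the letter G.
G# and Ab are enharmonically the same pitch, but only G# uses the letter G, so it is the correct spelling here.

G#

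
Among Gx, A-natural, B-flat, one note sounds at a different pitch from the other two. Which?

Bb

In 12-tone equal temperament, enharmonic equivalents share a pitch class. G## is pitch class 9; A is pitch class 9; Bb is pitch class 10.
G## and A share pitch class 9, while Bb is pitch class 10.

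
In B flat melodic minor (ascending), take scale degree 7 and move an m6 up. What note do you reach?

F

Scale degree 7 of Bb melodic minor (ascending) is A.
A minor sixth (8 semitones) above A lands on the letter F, giving F.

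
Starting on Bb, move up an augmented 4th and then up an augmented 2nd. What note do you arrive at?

An augmented fourth up from Bb is E (letter E, 6 semitones up).
An augmented second up from E is F## (letter F, 3 semitones up).

F##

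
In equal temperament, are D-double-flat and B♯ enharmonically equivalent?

Yes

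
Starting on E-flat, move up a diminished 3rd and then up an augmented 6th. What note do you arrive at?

A diminished third up from Eb is Gbb (letter G, 2 semitones up).
An augmented sixth up from Gbb is Eb (letter E, 10 semitones up).

Eb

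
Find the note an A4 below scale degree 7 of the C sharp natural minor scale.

F

Scale degree 7 of C# natural minor is B.
An augmented fourth (6 semitones) below B lands on the letter F, giving F.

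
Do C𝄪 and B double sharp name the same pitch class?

Two spellings are enharmonically equivalent only if they share a pitch class.
Here C## → 2, B## → 1; 1 ≠ 2, so they are not.

No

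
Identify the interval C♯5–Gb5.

The letter names run C→G, a span of 4 letter steps, so the interval is some kind of fifth.
C# to Gb is 5 semitones. A perfect fifth is 7, so 5 makes it doubly diminished.

doubly diminished fifth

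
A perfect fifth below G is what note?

C

G down a perfect fifth is C, so the target letter is C.
From G, a perfect fifth is 7 semitones down: C.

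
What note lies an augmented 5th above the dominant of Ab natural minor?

B

The dominant of Ab natural minor is Eb.
An augmented fifth (8 semitones) above Eb lands on the letter B, giving B.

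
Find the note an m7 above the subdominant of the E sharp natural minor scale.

The subdominant of E# natural minor is A#.
A minor seventh (10 semitones) above A# lands on the letter G, giving G#.

G#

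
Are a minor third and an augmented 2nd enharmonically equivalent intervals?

A minor third spans 3 semitones; an augmented second spans 3.
They are enharmonically equivalent.

Yes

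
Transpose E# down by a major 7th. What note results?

F#

E down a major seventh is F, so the target letter is F.
From E#, a major seventh is 11 semitones down: F#.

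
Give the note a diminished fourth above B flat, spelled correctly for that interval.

B up a perfect fourth is E, so the target letter is E.
From Bb, a diminished fourth is 4 semitones up: Ebb.

Ebb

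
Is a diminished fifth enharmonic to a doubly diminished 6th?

Yes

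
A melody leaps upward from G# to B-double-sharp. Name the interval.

Counting letters G–A–B gives a third.
G#→B## = 5 semitones, 1 wider than the major third (4), so augmented.

augmented third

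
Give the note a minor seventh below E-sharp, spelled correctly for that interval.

F##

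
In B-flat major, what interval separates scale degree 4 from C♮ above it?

major sixth

Scale degree 4 of Bb major is Eb.
Eb up to C: letters E→C make it a sixth; 9 semitones makes it major.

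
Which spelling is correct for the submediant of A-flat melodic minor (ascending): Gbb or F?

F

Each scale degree takes a distinct letter name. Degree 6 of a scale on A must use the letter F.
F and Gbb are enharmonically the same pitch, but only F uses the letter F, so it is the correct spelling here.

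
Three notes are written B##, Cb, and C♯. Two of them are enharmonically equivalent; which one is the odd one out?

Cb

In 12-tone equal temperament, enharmonic equivalents share a pitch class. B## is pitch class 1; Cb is pitch class 11; C# is pitch class 1.
B## and C# share pitch class 1, while Cb is pitch class 11.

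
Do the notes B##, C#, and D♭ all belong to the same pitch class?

Yes

B## = pitch class 1 and C# = pitch class 1 and Db = pitch class 1 — the same pitch class, so they are enharmonic equivalents.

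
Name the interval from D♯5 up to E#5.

major second

The letter names run D→E, a span of 1 letter step, so the interval is some kind of second.
D# to E# is 2 semitones. A major second is 2, so 2 makes it major.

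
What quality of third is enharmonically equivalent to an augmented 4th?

doubly augmented

An augmented fourth spans 6 semitones.
A third spanning 6 semitones is doubly augmented (the major third is 4).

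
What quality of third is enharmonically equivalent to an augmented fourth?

doubly augmented

An augmented fourth spans 6 semitones.
A third spanning 6 semitones is doubly augmented (the major third is 4).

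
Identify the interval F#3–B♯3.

The letter names run F→B, a span of 3 letter steps, so the interval is some kind of fourth.
F# to B# is 6 semitones. A perfect fourth is 5, so 6 makes it augmented.

augmented fourth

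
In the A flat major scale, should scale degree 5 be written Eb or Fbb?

Each scale degree takes a distinct letter name. Degree 5 of a scale on A must use the letter E.
Eb and Fbb are enharmonically the same pitch, but only Eb uses the letter E, so it is the correct spelling here.

Eb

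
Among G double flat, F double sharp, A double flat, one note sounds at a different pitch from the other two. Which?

Gbb

In 12-tone equal temperament, enharmonic equivalents share a pitch class. Gbb is pitch class 5; F## is pitch class 7; Abb is pitch class 7.
F## and Abb share pitch class 7, while Gbb is pitch class 5.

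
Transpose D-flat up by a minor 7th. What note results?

Cb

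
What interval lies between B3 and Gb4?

diminished sixth

Counting letters B–C–D–E–F–G gives a sixth.
B→Gb = 7 semitones, 2 narrower than the major sixth (9), so diminished.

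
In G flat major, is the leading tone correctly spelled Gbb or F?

F

Each scale degree takes a distinct letter name. Degree 7 of a scale on G must use the letter F.
F and Gbb are enharmonically the same pitch, but only F uses the letter F, so it is the correct spelling here.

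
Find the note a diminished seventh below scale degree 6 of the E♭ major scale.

Scale degree 6 of Eb major is C.
A diminished seventh (9 semitones) below C lands on the letter D, giving D#.

D#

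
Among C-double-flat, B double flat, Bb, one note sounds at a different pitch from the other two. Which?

Bbb

In 12-tone equal temperament, enharmonic equivalents share a pitch class. Cbb is pitch class 10; Bbb is pitch class 9; Bb is pitch class 10.
Cbb and Bb share pitch class 10, while Bbb is pitch class 9.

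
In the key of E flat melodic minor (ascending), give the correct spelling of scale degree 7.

D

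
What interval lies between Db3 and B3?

augmented sixth

Counting letters D–E–F–G–A–B gives a sixth.
Db→B = 10 semitones, 1 wider than the major sixth (9), so augmented.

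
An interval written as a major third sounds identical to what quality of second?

A major third spans 4 semitones.
A second spanning 4 semitones is doubly augmented (the major second is 2).

doubly augmented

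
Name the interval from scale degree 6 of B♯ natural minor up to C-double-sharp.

Scale degree 6 of B# natural minor is G#.
G# up to C##: letters G→C make it a fourth; 6 semitones makes it augmented.

augmented fourth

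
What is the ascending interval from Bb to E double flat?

diminished fourth

Counting letters B–C–D–E gives a fourth.
Bb→Ebb = 4 semitones, 1 narrower than the perfect fourth (5), so diminished.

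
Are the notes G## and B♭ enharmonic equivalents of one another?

No

Two spellings are enharmonically equivalent only if they share a pitch class.
Here G## → 9, Bb → 10; 9 ≠ 10, so they are not.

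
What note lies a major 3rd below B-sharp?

G#

B down a major third is G, so the target letter is G.
From B#, a major third is 4 semitones down: G#.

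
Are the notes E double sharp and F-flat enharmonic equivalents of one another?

Two spellings are enharmonically equivalent only if they share a pitch class.
Here E## → 6, Fb → 4; 4 ≠ 6, so they are not.

No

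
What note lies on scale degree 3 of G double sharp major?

B##

Degree 3 takes the letter 2 steps above G, which is B.
In major, degree 3 sits 4 semitones above the tonic. G## + 4 semitones is pitch class 1, spelled on B as B##.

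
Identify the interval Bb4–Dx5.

doubly augmented third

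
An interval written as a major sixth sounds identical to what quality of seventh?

A major sixth spans 9 semitones.
A seventh spanning 9 semitones is diminished (the major seventh is 11).

diminished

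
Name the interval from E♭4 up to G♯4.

augmented third

The letter names run E→G, a span of 2 letter steps, so the interval is some kind of third.
Eb to G# is 5 semitones. A major third is 4, so 5 makes it augmented.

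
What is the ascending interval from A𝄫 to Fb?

major sixth

Counting letters A–B–C–D–E–F gives a sixth.
Abb→Fb = 9 semitones, exactly the major sixth.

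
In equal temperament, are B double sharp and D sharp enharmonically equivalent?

No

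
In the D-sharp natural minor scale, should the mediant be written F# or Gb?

F#

Each scale degree takes a distinct letter name. Degree 3 of a scale on D must use the letter F.
F# and Gb are enharmonically the same pitch, but only F# uses the letter F, so it is the correct spelling here.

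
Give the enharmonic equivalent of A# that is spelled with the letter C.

Cbb

A# is pitch class 10. The letter C alone is pitch class 0.
To reach pitch class 10 from C requires an offset of -2 semitones, i.e. double flat: Cbb.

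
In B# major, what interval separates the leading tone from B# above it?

minor second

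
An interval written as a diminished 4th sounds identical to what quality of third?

A diminished fourth spans 4 semitones.
A third spanning 4 semitones is major (the major third is 4).

major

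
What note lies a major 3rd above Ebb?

Gb

A third above E lands on the letter G.
A major third spans 4 semitones, so Ebb moves to pitch class 6. On the letter G that is Gb.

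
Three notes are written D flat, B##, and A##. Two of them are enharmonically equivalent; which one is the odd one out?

In 12-tone equal temperament, enharmonic equivalents share a pitch class. Db is pitch class 1; B## is pitch class 1; A## is pitch class 11.
Db and B## share pitch class 1, while A## is pitch class 11.

A##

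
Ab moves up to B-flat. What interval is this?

major second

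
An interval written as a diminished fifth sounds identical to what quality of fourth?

A diminished fifth spans 6 semitones.
A fourth spanning 6 semitones is augmented (the perfect fourth is 5).

augmented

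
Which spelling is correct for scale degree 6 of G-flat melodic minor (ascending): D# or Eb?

Eb

Each scale degree takes a distinct letter name. Degree 6 of a scale on G must use the letter E.
Eb and D# are enharmonically the same pitch, but only Eb uses the letter E, so it is the correct spelling here.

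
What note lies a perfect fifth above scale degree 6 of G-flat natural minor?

Bbb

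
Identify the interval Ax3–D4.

doubly diminished fourth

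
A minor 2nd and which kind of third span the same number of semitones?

doubly diminished

A minor second spans 1 semitone.
A third spanning 1 semitone is doubly diminished (the major third is 4).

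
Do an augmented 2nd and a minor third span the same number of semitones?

An augmented second spans 3 semitones; a minor third spans 3.
They are enharmonically equivalent.

Yes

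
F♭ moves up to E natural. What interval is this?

augmented seventh

The letter names run F→E, a span of 6 letter steps, so the interval is some kind of seventh.
Fb to E is 12 semitones. A major seventh is 11, so 12 makes it augmented.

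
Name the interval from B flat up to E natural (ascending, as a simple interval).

augmented fourth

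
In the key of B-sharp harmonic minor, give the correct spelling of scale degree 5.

Degree 5 takes the letter 4 steps above B, which is F.
In harmonic minor, degree 5 sits 7 semitones above the tonic. B# + 7 semitones is pitch class 7, spelled on F as F##.

F##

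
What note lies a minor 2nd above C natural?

Db

C up a major second is D, so the target letter is D.
From C, a minor second is 1 semitone up: Db.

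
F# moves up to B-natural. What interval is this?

perfect fourth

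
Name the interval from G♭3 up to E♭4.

The letter names run G→E, a span of 5 letter steps, so the interval is some kind of sixth.
Gb to Eb is 9 semitones. A major sixth is 9, so 9 makes it major.

major sixth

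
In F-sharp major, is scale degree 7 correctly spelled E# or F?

Each scale degree takes a distinct letter name. Degree 7 of a scale on F must use the letter E.
E# and F are enharmonically the same pitch, but only E# uses the letter E, so it is the correct spelling here.

E#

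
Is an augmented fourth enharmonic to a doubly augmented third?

An augmented fourth spans 6 semitones; a doubly augmented third spans 6.
They are enharmonically equivalent.

Yes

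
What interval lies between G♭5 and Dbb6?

diminished fifth

Counting letters G–A–B–C–D gives a fifth.
Gb→Dbb = 6 semitones, 1 narrower than the perfect fifth (7), so diminished.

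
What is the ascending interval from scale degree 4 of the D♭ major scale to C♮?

augmented fourth

Scale degree 4 of Db major is Gb.
Gb up to C: letters G→C make it a fourth; 6 semitones makes it augmented.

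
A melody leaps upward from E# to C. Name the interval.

The letter names run E→C, a span of 5 letter steps, so the interval is some kind of sixth.
E# to C is 7 semitones. A major sixth is 9, so 7 makes it diminished.

diminished sixth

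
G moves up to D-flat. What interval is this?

The letter names run G→D, a span of 4 letter steps, so the interval is some kind of fifth.
G to Db is 6 semitones. A perfect fifth is 7, so 6 makes it diminished.

diminished fifth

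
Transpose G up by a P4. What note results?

G up a perfect fourth is C, so the target letter is C.
From G, a perfect fourth is 5 semitones up: C.

C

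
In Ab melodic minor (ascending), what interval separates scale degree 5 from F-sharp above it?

Scale degree 5 of Ab melodic minor (ascending) is Eb.
Eb up to F#: letters E→F make it a second; 3 semitones makes it augmented.

augmented second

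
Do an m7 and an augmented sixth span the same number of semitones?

Yes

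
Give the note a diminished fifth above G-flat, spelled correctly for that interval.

Dbb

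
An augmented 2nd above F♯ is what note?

G##

F up a major second is G, so the target letter is G.
From F#, an augmented second is 3 semitones up: G##.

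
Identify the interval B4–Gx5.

Counting letters B–C–D–E–F–G gives a sixth.
B→G## = 10 semitones, 1 wider than the major sixth (9), so augmented.

augmented sixth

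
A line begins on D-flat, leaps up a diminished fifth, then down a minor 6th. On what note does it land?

A diminished fifth up from Db is Abb (letter A, 6 semitones up).
A minor sixth down from Abb is Cb (letter C, 8 semitones down).

Cb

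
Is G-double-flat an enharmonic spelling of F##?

No

Two spellings are enharmonically equivalent only if they share a pitch class.
Here Gbb → 5, F## → 7; 5 ≠ 7, so they are not.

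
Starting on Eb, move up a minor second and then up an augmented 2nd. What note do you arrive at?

A minor second up from Eb is Fb (letter F, 1 semitone up).
An augmented second up from Fb is G (letter G, 3 semitones up).

G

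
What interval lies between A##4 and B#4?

Counting letters A–B gives a second.
A##→B# = 1 semitone, 1 narrower than the major second (2), so minor.

minor second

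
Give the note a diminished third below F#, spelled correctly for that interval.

A third below F lands on the letter D.
A diminished third spans 2 semitones, so F# moves to pitch class 4. On the letter D that is D##.

D##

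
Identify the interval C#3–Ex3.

augmented third

Counting letters C–D–E gives a third.
C#→E## = 5 semitones, 1 wider than the major third (4), so augmented.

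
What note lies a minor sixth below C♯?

A sixth below C lands on the letter E.
A minor sixth spans 8 semitones, so C# moves to pitch class 5. On the letter E that is E#.

E#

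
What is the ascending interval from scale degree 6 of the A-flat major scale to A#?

Scale degree 6 of Ab major is F.
F up to A#: letters F→A make it a third; 5 semitones makes it augmented.

augmented third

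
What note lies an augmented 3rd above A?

A third above A lands on the letter C.
An augmented third spans 5 semitones, so A moves to pitch class 2. On the letter C that is C##.

C##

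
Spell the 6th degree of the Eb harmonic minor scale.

Cb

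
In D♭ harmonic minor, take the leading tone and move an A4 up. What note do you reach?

F#

The leading tone of Db harmonic minor is C.
An augmented fourth (6 semitones) above C lands on the letter F, giving F#.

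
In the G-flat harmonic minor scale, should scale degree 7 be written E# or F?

F

Each scale degree takes a distinct letter name. Degree 7 of a scale on G must use the letter F.
F and E# are enharmonically the same pitch, but only F uses the letter F, so it is the correct spelling here.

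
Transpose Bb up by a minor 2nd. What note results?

Cb

A second above B lands on the letter C.
A minor second spans 1 semitone, so Bb moves to pitch class 11. On the letter C that is Cb.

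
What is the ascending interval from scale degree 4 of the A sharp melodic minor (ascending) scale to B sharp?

Scale degree 4 of A# melodic minor (ascending) is D#.
D# up to B#: letters D→B make it a sixth; 9 semitones makes it major.

major sixth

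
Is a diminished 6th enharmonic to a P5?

A diminished sixth spans 7 semitones; a perfect fifth spans 7.
They are enharmonically equivalent.

Yes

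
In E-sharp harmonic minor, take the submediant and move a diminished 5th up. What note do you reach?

G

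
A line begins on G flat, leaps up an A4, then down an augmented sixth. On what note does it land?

Ebb

An augmented fourth up from Gb is C (letter C, 6 semitones up).
An augmented sixth down from C is Ebb (letter E, 10 semitones down).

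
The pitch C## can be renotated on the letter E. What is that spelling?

Ebb

Plain E sits 2 semitones above C##, so on the letter E the same pitch needs a double flat: Ebb.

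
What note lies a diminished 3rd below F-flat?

A third below F lands on the letter D.
A diminished third spans 2 semitones, so Fb moves to pitch class 2. On the letter D that is D.

D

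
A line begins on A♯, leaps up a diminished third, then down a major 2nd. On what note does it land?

A diminished third up from A# is C (letter C, 2 semitones up).
A major second down from C is Bb (letter B, 2 semitones down).

Bb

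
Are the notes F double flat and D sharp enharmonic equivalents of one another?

Yes

Fbb is pitch class 3; D# is pitch class 3.
All spellings map to pitch class 3, so they are enharmonically equivalent.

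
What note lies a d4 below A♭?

E

A fourth below A lands on the letter E.
A diminished fourth spans 4 semitones, so Ab moves to pitch class 4. On the letter E that is E.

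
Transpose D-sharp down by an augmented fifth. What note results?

D down a perfect fifth is G, so the target letter is G.
From D#, an augmented fifth is 8 semitones down: G.

G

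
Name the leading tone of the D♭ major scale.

Degree 7 takes the letter 6 steps above D, which is C.
In major, degree 7 sits 11 semitones above the tonic. Db + 11 semitones is pitch class 0, spelled on C as C.

C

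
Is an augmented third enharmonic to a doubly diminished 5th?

An augmented third spans 5 semitones; a doubly diminished fifth spans 5.
They are enharmonically equivalent.

Yes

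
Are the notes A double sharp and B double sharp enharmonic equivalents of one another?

A## is pitch class 11; B## is pitch class 1.
The pitch classes differ (11 vs. 1), so they are not enharmonic equivalents.

No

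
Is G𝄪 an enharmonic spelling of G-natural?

Two spellings are enharmonically equivalent only if they share a pitch class.
Here G## → 9, G → 7; 7 ≠ 9, so they are not.

No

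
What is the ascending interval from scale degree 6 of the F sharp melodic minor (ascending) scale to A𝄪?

augmented fifth

Scale degree 6 of F# melodic minor (ascending) is D#.
D# up to A##: letters D→A make it a fifth; 8 semitones makes it augmented.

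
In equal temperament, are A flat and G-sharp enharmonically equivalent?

Ab is pitch class 8; G# is pitch class 8.
All spellings map to pitch class 8, so they are enharmonically equivalent.

Yes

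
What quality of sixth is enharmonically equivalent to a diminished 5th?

doubly diminished

A diminished fifth spans 6 semitones.
A sixth spanning 6 semitones is doubly diminished (the major sixth is 9).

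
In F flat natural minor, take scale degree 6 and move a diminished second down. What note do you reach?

Scale degree 6 of Fb natural minor is Dbb.
A diminished second (0 semitones) below Dbb lands on the letter C, giving C.

C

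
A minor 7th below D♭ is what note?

Eb

A seventh below D lands on the letter E.
A minor seventh spans 10 semitones, so Db moves to pitch class 3. On the letter E that is Eb.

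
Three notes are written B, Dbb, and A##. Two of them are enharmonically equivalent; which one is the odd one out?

In 12-tone equal temperament, enharmonic equivalents share a pitch class. B is pitch class 11; Dbb is pitch class 0; A## is pitch class 11.
B and A## share pitch class 11, while Dbb is pitch class 0.

Dbb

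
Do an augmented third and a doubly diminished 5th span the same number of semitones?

Yes

An augmented third spans 5 semitones; a doubly diminished fifth spans 5.
They are enharmonically equivalent.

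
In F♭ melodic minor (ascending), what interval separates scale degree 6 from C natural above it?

Scale degree 6 of Fb melodic minor (ascending) is Db.
Db up to C: letters D→C make it a seventh; 11 semitones makes it major.

major seventh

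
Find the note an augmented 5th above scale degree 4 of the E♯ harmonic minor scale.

E##

Scale degree 4 of E# harmonic minor is A#.
An augmented fifth (8 semitones) above A# lands on the letter E, giving E##.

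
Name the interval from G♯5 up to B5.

minor third

The letter names run G→B, a span of 2 letter steps, so the interval is some kind of third.
G# to B is 3 semitones. A major third is 4, so 3 makes it minor.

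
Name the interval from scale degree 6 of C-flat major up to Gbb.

diminished seventh

Scale degree 6 of Cb major is Ab.
Ab up to Gbb: letters A→G make it a seventh; 9 semitones makes it diminished.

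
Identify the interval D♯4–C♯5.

minor seventh

The letter names run D→C, a span of 6 letter steps, so the interval is some kind of seventh.
D# to C# is 10 semitones. A major seventh is 11, so 10 makes it minor.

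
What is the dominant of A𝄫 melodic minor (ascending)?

Ebb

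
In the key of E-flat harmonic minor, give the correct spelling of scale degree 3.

Degree 3 takes the letter 2 steps above E, which is G.
In harmonic minor, degree 3 sits 3 semitones above the tonic. Eb + 3 semitones is pitch class 6, spelled on G as Gb.

Gb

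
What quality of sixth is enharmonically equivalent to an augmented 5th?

An augmented fifth spans 8 semitones.
A sixth spanning 8 semitones is minor (the major sixth is 9).

minor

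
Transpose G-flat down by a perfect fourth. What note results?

Db

A fourth below G lands on the letter D.
A perfect fourth spans 5 semitones, so Gb moves to pitch class 1. On the letter D that is Db.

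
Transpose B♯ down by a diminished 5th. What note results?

E##

A fifth below B lands on the letter E.
A diminished fifth spans 6 semitones, so B# moves to pitch class 6. On the letter E that is E##.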